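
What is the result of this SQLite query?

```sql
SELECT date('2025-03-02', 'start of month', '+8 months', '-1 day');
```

`start of month` rewinds 2025-03-02 to 2025-03-01.
Adding +8 months to 2025-03-01 gives 2025-11-01.
Going back 1 day from 2025-11-01 reaches 2025-10-31 (last day of October, 31 days).

2025-10-31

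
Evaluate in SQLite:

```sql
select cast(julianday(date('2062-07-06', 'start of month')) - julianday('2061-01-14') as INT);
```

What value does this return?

533

`start of month` rewinds 2062-07-06 to 2062-07-01.
17 days remain in January 2061 after the 14th (31 − 14).
Full months from February 2061 through June 2062 contribute their day counts.
Then 1 day into July 2062.
Total: 17 + 28 + 31 + 30 + 31 + 30 + 31 + 31 + 30 + 31 + 30 + 31 + 31 + 28 + 31 + 30 + 31 + 30 + 1 = 533.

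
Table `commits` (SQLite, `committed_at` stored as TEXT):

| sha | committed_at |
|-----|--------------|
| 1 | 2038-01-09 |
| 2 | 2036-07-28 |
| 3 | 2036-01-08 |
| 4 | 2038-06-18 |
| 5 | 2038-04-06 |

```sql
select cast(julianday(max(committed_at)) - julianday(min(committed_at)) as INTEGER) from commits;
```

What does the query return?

892

MIN = 2036-01-08, MAX = 2038-06-18.
23 days remain in January 2036 after the 8th (31 − 8).
Full months from February 2036 through May 2038 contribute their day counts.
Then 18 days into June 2038.
Total: 23 + 29 + 31 + 30 + 31 + 30 + 31 + 31 + 30 + 31 + 30 + 31 + 31 + 28 + 31 + 30 + 31 + 30 + 31 + 31 + 30 + 31 + 30 + 31 + 31 + 28 + 31 + 30 + 31 + 18 = 892.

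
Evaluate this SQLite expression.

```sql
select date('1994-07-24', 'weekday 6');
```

1994-07-30

`weekday 6` advances to the next Saturday; 1994-07-24 is a Sunday, so it moves forward to 1994-07-30.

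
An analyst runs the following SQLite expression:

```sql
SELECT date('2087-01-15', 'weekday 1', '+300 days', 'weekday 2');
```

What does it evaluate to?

`weekday 1` advances to the next Monday; 2087-01-15 is a Wednesday, so it moves forward to 2087-01-20.
Applying '+300 days' to 2087-01-20: counting 300 days forward gives 2087-11-16.
`weekday 2` advances to the next Tuesday; 2087-11-16 is a Sunday, so it moves forward to 2087-11-18.

2087-11-18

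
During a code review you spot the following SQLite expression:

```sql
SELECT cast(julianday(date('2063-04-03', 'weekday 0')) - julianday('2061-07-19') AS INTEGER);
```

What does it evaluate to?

`weekday 0` advances to the next Sunday; 2063-04-03 is a Tuesday, so it moves forward to 2063-04-08.
12 days remain in July 2061 after the 19th (31 − 19).
Full months from August 2061 through March 2063 contribute their day counts.
Then 8 days into April 2063.
Total: 12 + 31 + 30 + 31 + 30 + 31 + 31 + 28 + 31 + 30 + 31 + 30 + 31 + 31 + 30 + 31 + 30 + 31 + 31 + 28 + 31 + 8 = 628.

628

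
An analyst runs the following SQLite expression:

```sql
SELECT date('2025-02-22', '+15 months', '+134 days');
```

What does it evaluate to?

Adding +15 months to 2025-02-22 gives 2026-05-22.
Applying '+134 days' to 2026-05-22: counting 134 days forward gives 2026-10-03.

2026-10-03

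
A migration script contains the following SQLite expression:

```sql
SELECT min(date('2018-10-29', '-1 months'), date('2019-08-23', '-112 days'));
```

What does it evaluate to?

date('2018-10-29', '-1 months') → 2018-09-29.
date('2019-08-23', '-112 days') → 2019-05-03.
Earlier of the two is 2018-09-29.

2018-09-29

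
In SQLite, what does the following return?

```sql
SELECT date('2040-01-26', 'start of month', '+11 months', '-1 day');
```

2040-11-30

`start of month` rewinds 2040-01-26 to 2040-01-01.
Adding +11 months to 2040-01-01 gives 2040-12-01.
Going back 1 day from 2040-12-01 reaches 2040-11-30 (last day of November, 30 days).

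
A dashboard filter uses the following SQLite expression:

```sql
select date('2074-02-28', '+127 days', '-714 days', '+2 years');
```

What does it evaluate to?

Applying '+127 days' to 2074-02-28: counting 127 days forward gives 2074-07-05.
Applying '-714 days' to 2074-07-05: counting 714 days back gives 2072-07-21.
Adding +2 years to 2072-07-21 gives 2074-07-21.

2074-07-21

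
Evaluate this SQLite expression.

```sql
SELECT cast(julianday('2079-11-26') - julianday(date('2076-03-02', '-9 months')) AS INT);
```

Adding -9 months to 2076-03-02 gives 2075-06-02.
28 days remain in June 2075 after the 2nd (30 − 2).
Full months from July 2075 through October 2079 contribute their day counts.
Then 26 days into November 2079.
Total: 28 + 31 + 31 + 30 + 31 + 30 + 31 + 31 + 29 + 31 + 30 + 31 + 30 + 31 + 31 + 30 + 31 + 30 + 31 + 31 + 28 + 31 + 30 + 31 + 30 + 31 + 31 + 30 + 31 + 30 + 31 + 31 + 28 + 31 + 30 + 31 + 30 + 31 + 31 + 30 + 31 + 30 + 31 + 31 + 28 + 31 + 30 + 31 + 30 + 31 + 31 + 30 + 31 + 26 = 1638.

1638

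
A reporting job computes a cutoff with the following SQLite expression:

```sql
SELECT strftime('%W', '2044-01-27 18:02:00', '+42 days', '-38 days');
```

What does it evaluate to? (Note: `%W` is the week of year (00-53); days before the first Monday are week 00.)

04

First apply '+42 days', '-38 days': 2044-01-27 18:02:00 → 2044-01-31 18:02:00.
2044-01-31 is a Sunday. SQLite's %W counts Mondays since the year started; the result is 04.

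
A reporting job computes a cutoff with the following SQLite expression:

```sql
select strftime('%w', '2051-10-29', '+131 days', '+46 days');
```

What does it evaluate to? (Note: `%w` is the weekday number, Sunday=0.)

2

First apply '+131 days', '+46 days': 2051-10-29 → 2052-04-23.
2052-04-23 is a Tuesday; with Sunday=0 that is 2.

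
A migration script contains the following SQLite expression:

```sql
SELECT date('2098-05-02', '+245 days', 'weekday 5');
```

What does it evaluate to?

2099-01-02

Applying '+245 days' to 2098-05-02: counting 245 days forward gives 2099-01-02.
`weekday 5` advances to the next Friday; 2099-01-02 is already a Friday, so it stays at 2099-01-02.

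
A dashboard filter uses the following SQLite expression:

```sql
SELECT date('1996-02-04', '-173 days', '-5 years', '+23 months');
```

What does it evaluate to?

1992-07-15

Applying '-173 days' to 1996-02-04: counting 173 days back gives 1995-08-15.
Adding -5 years to 1995-08-15 gives 1990-08-15.
Adding +23 months to 1990-08-15 gives 1992-07-15.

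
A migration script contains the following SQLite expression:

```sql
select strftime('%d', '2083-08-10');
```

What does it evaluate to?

`%d` extracts the 2-digit day of month: 10.

10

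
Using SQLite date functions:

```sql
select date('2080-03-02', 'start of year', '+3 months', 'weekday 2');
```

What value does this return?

`start of year` rewinds 2080-03-02 to 2080-01-01.
Adding +3 months to 2080-01-01 gives 2080-04-01.
`weekday 2` advances to the next Tuesday; 2080-04-01 is a Monday, so it moves forward to 2080-04-02.

2080-04-02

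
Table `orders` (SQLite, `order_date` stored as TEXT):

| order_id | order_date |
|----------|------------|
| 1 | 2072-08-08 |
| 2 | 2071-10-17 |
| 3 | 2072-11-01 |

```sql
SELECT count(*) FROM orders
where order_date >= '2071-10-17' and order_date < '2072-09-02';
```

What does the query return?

2

Rows in [2071-10-17, 2072-09-02): 2072-08-08, 2071-10-17 → 2 rows.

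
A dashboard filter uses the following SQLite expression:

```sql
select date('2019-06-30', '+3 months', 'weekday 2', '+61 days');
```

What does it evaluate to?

2019-12-01

Adding +3 months to 2019-06-30 gives 2019-09-30.
`weekday 2` advances to the next Tuesday; 2019-09-30 is a Monday, so it moves forward to 2019-10-01.
Applying '+61 days' to 2019-10-01: counting 61 days forward gives 2019-12-01.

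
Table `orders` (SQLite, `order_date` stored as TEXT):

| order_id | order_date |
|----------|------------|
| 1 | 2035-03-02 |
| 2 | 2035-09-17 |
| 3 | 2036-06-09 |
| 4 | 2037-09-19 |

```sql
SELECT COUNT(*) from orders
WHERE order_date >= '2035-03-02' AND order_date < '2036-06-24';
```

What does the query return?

Rows in [2035-03-02, 2036-06-24): 2035-03-02, 2035-09-17, 2036-06-09 → 3 rows.

3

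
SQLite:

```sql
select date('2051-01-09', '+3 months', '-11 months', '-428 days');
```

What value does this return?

2049-03-07

Adding +3 months to 2051-01-09 gives 2051-04-09.
Adding -11 months to 2051-04-09 gives 2050-05-09.
Applying '-428 days' to 2050-05-09: counting 428 days back gives 2049-03-07.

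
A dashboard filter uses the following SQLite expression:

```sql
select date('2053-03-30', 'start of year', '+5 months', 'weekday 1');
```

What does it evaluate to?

2053-06-02

`start of year` rewinds 2053-03-30 to 2053-01-01.
Adding +5 months to 2053-01-01 gives 2053-06-01.
`weekday 1` advances to the next Monday; 2053-06-01 is a Sunday, so it moves forward to 2053-06-02.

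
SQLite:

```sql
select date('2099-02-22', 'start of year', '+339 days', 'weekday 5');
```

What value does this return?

`start of year` rewinds 2099-02-22 to 2099-01-01.
Applying '+339 days' to 2099-01-01: counting 339 days forward gives 2099-12-06.
`weekday 5` advances to the next Friday; 2099-12-06 is a Sunday, so it moves forward to 2099-12-11.

2099-12-11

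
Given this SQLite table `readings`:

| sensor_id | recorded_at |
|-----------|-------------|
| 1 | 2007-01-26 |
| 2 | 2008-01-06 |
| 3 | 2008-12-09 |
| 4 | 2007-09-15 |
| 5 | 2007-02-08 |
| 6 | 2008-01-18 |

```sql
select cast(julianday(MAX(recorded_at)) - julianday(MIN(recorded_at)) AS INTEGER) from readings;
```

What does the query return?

MIN = 2007-01-26, MAX = 2008-12-09.
5 days remain in January 2007 after the 26th (31 − 26).
Full months from February 2007 through November 2008 contribute their day counts.
Then 9 days into December 2008.
Total: 5 + 28 + 31 + 30 + 31 + 30 + 31 + 31 + 30 + 31 + 30 + 31 + 31 + 29 + 31 + 30 + 31 + 30 + 31 + 31 + 30 + 31 + 30 + 9 = 683.

683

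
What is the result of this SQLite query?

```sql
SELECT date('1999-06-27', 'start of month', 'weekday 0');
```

1999-06-06

`start of month` rewinds 1999-06-27 to 1999-06-01.
`weekday 0` advances to the next Sunday; 1999-06-01 is a Tuesday, so it moves forward to 1999-06-06.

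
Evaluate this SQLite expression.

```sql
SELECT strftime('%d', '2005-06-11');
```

11

`%d` extracts the 2-digit day of month: 11.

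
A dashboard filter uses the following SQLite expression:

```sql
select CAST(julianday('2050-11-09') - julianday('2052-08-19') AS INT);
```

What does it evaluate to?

21 days remain in November 2050 after the 9th (30 − 9).
Full months from December 2050 through July 2052 contribute their day counts.
Then 19 days into August 2052.
Total: 21 + 31 + 31 + 28 + 31 + 30 + 31 + 30 + 31 + 31 + 30 + 31 + 30 + 31 + 31 + 29 + 31 + 30 + 31 + 30 + 31 + 19 = 649.
The subtraction is earlier − later, so the result is −649 → -649.

-649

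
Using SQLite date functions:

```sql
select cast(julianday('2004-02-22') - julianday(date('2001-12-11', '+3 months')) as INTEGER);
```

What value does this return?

Adding +3 months to 2001-12-11 gives 2002-03-11.
20 days remain in March 2002 after the 11th (31 − 11).
Full months from April 2002 through January 2004 contribute their day counts.
Then 22 days into February 2004.
Total: 20 + 30 + 31 + 30 + 31 + 31 + 30 + 31 + 30 + 31 + 31 + 28 + 31 + 30 + 31 + 30 + 31 + 31 + 30 + 31 + 30 + 31 + 31 + 22 = 713.

713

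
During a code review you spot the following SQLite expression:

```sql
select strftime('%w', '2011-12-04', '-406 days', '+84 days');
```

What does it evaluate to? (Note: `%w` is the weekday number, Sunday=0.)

First apply '-406 days', '+84 days': 2011-12-04 → 2011-01-16.
2011-01-16 is a Sunday; with Sunday=0 that is 0.

0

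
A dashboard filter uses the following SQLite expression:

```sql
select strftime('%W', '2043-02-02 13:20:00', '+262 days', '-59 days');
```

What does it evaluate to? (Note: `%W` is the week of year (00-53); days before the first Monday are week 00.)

First apply '+262 days', '-59 days': 2043-02-02 13:20:00 → 2043-08-24 13:20:00.
2043-08-24 is a Monday. SQLite's %W counts Mondays since the year started; the result is 34.

34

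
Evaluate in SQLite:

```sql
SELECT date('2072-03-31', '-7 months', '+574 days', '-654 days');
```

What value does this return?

Adding -7 months to 2072-03-31 gives 2071-08-31.
Applying '+574 days' to 2071-08-31: counting 574 days forward gives 2073-03-27.
Applying '-654 days' to 2073-03-27: counting 654 days back gives 2071-06-12.

2071-06-12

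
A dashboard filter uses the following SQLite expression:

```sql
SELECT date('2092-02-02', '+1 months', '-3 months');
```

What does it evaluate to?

2091-12-02

Adding +1 month to 2092-02-02 gives 2092-03-02.
Adding -3 months to 2092-03-02 gives 2091-12-02.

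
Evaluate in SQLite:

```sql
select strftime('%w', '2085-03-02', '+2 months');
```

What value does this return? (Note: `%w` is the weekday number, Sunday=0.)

First apply '+2 months': 2085-03-02 → 2085-05-02.
2085-05-02 is a Wednesday; with Sunday=0 that is 3.

3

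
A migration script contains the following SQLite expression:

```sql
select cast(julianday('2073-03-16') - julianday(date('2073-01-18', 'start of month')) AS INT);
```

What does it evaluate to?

`start of month` rewinds 2073-01-18 to 2073-01-01.
30 days remain in January 2073 after the 1st (31 − 1).
February 2073: 28 days.
Then 16 days into March 2073.
Total: 30 + 28 + 16 = 74.

74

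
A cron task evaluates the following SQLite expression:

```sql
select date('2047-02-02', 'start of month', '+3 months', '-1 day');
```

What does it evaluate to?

`start of month` rewinds 2047-02-02 to 2047-02-01.
Adding +3 months to 2047-02-01 gives 2047-05-01.
Going back 1 day from 2047-05-01 reaches 2047-04-30 (last day of April, 30 days).

2047-04-30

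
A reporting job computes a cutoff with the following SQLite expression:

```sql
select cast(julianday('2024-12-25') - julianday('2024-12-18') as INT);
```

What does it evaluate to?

7

Both dates are in December 2024: 25 − 18 = 7.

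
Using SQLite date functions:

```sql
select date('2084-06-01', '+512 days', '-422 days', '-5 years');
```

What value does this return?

Applying '+512 days' to 2084-06-01: counting 512 days forward gives 2085-10-26.
Applying '-422 days' to 2085-10-26: counting 422 days back gives 2084-08-30.
Adding -5 years to 2084-08-30 gives 2079-08-30.

2079-08-30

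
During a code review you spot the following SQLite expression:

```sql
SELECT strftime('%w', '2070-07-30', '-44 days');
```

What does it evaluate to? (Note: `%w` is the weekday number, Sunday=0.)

First apply '-44 days': 2070-07-30 → 2070-06-16.
2070-06-16 is a Monday; with Sunday=0 that is 1.

1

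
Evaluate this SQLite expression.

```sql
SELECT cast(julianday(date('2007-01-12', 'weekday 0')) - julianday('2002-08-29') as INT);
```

`weekday 0` advances to the next Sunday; 2007-01-12 is a Friday, so it moves forward to 2007-01-14.
2 days remain in August 2002 after the 29th (31 − 29).
Full months from September 2002 through December 2006 contribute their day counts.
Then 14 days into January 2007.
Total: 2 + 30 + 31 + 30 + 31 + 31 + 28 + 31 + 30 + 31 + 30 + 31 + 31 + 30 + 31 + 30 + 31 + 31 + 29 + 31 + 30 + 31 + 30 + 31 + 31 + 30 + 31 + 30 + 31 + 31 + 28 + 31 + 30 + 31 + 30 + 31 + 31 + 30 + 31 + 30 + 31 + 31 + 28 + 31 + 30 + 31 + 30 + 31 + 31 + 30 + 31 + 30 + 31 + 14 = 1599.

1599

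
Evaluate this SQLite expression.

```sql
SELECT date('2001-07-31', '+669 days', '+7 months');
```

Applying '+669 days' to 2001-07-31: counting 669 days forward gives 2003-05-31.
Adding +7 months to 2003-05-31 gives 2003-12-31.

2003-12-31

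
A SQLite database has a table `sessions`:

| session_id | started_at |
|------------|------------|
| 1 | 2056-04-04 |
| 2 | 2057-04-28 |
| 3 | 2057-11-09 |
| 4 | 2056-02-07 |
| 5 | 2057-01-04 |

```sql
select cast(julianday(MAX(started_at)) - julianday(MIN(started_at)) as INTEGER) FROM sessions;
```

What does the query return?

641

MIN = 2056-02-07, MAX = 2057-11-09.
22 days remain in February 2056 after the 7th (29 − 7).
Full months from March 2056 through October 2057 contribute their day counts.
Then 9 days into November 2057.
Total: 22 + 31 + 30 + 31 + 30 + 31 + 31 + 30 + 31 + 30 + 31 + 31 + 28 + 31 + 30 + 31 + 30 + 31 + 31 + 30 + 31 + 9 = 641.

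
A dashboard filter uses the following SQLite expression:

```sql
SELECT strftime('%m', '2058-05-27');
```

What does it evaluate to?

`%m` extracts the 2-digit month (01-12): 05.

05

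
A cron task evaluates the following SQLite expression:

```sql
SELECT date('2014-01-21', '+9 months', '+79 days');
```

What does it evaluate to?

2015-01-08

Adding +9 months to 2014-01-21 gives 2014-10-21.
Applying '+79 days' to 2014-10-21: counting 79 days forward gives 2015-01-08.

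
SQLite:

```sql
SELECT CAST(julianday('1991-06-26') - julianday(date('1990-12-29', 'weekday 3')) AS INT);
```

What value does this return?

`weekday 3` advances to the next Wednesday; 1990-12-29 is a Saturday, so it moves forward to 1991-01-02.
29 days remain in January 1991 after the 2nd (31 − 2).
February 1991: 28 days.
March 1991: 31 days.
April 1991: 30 days.
May 1991: 31 days.
Then 26 days into June 1991.
Total: 29 + 28 + 31 + 30 + 31 + 26 = 175.

175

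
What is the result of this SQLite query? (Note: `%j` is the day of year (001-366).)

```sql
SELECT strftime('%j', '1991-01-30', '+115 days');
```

145

First apply '+115 days': 1991-01-30 → 1991-05-25.
Day-of-year for 1991-05-25: days since 1991-01-01 inclusive = 145, zero-padded to 145.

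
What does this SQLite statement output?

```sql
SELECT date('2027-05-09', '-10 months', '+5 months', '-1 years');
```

Adding -10 months to 2027-05-09 gives 2026-07-09.
Adding +5 months to 2026-07-09 gives 2026-12-09.
Adding -1 year to 2026-12-09 gives 2025-12-09.

2025-12-09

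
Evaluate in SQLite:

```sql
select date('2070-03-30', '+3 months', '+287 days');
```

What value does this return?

Adding +3 months to 2070-03-30 gives 2070-06-30.
Applying '+287 days' to 2070-06-30: counting 287 days forward gives 2071-04-13.

2071-04-13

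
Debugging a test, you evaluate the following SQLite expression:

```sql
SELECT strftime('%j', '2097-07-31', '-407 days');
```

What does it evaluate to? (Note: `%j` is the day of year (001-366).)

First apply '-407 days': 2097-07-31 → 2096-06-19.
Day-of-year for 2096-06-19: days since 2096-01-01 inclusive = 171, zero-padded to 171.

171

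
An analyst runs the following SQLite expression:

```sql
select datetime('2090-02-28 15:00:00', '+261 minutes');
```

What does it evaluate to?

261 minutes = 4h 21m; +261 minutes from 2090-02-28 15:00:00 is 2090-02-28 19:21:00.

2090-02-28 19:21:00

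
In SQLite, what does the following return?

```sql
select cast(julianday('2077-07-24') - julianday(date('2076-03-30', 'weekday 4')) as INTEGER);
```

478

`weekday 4` advances to the next Thursday; 2076-03-30 is a Monday, so it moves forward to 2076-04-02.
28 days remain in April 2076 after the 2nd (30 − 2).
Full months from May 2076 through June 2077 contribute their day counts.
Then 24 days into July 2077.
Total: 28 + 31 + 30 + 31 + 31 + 30 + 31 + 30 + 31 + 31 + 28 + 31 + 30 + 31 + 30 + 24 = 478.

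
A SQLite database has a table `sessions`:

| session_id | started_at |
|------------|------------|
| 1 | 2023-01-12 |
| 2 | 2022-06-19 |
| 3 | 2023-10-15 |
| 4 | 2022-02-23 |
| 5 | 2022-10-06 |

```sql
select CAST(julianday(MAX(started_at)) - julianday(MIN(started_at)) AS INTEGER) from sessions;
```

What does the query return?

MIN = 2022-02-23, MAX = 2023-10-15.
5 days remain in February 2022 after the 23rd (28 − 23).
Full months from March 2022 through September 2023 contribute their day counts.
Then 15 days into October 2023.
Total: 5 + 31 + 30 + 31 + 30 + 31 + 31 + 30 + 31 + 30 + 31 + 31 + 28 + 31 + 30 + 31 + 30 + 31 + 31 + 30 + 15 = 599.

599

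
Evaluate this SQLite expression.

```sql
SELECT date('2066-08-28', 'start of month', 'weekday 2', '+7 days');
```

`start of month` rewinds 2066-08-28 to 2066-08-01.
`weekday 2` advances to the next Tuesday; 2066-08-01 is a Sunday, so it moves forward to 2066-08-03.
Advancing 7 more days within August lands on 2066-08-10.

2066-08-10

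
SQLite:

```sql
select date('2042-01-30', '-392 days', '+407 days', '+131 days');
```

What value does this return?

Applying '-392 days' to 2042-01-30: counting 392 days back gives 2041-01-03.
Applying '+407 days' to 2041-01-03: counting 407 days forward gives 2042-02-14.
Applying '+131 days' to 2042-02-14: counting 131 days forward gives 2042-06-25.

2042-06-25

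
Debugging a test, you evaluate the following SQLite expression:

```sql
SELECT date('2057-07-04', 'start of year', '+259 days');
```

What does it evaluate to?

2057-09-17

`start of year` rewinds 2057-07-04 to 2057-01-01.
Applying '+259 days' to 2057-01-01: counting 259 days forward gives 2057-09-17.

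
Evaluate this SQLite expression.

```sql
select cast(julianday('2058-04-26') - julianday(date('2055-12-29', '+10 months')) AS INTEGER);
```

544

Adding +10 months to 2055-12-29 gives 2056-10-29.
2 days remain in October 2056 after the 29th (31 − 29).
Full months from November 2056 through March 2058 contribute their day counts.
Then 26 days into April 2058.
Total: 2 + 30 + 31 + 31 + 28 + 31 + 30 + 31 + 30 + 31 + 31 + 30 + 31 + 30 + 31 + 31 + 28 + 31 + 26 = 544.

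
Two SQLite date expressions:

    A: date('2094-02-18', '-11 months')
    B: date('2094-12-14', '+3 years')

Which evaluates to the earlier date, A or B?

A = 2093-03-18.
B = 2097-12-14.
A is earlier.

A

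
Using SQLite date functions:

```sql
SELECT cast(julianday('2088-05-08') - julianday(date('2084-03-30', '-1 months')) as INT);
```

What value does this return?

Adding -1 month to 2084-03-30 targets 2084-02-30. February 2084 has only 29 days, so SQLite normalizes the 1-day overflow forward to 2084-03-01.
30 days remain in March 2084 after the 1st (31 − 1).
Full months from April 2084 through April 2088 contribute their day counts.
Then 8 days into May 2088.
Total: 30 + 30 + 31 + 30 + 31 + 31 + 30 + 31 + 30 + 31 + 31 + 28 + 31 + 30 + 31 + 30 + 31 + 31 + 30 + 31 + 30 + 31 + 31 + 28 + 31 + 30 + 31 + 30 + 31 + 31 + 30 + 31 + 30 + 31 + 31 + 28 + 31 + 30 + 31 + 30 + 31 + 31 + 30 + 31 + 30 + 31 + 31 + 29 + 31 + 30 + 8 = 1529.

1529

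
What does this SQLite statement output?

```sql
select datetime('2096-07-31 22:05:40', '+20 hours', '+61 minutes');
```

+20 hours from 2096-07-31 22:05:40 is 2096-08-01 18:05:40 (crosses midnight).
61 minutes = 1h 1m; +61 minutes from 2096-08-01 18:05:40 is 2096-08-01 19:06:40.

2096-08-01 19:06:40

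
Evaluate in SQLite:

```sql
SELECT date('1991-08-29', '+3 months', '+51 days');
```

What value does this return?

Adding +3 months to 1991-08-29 gives 1991-11-29.
Applying '+51 days' to 1991-11-29: counting 51 days forward gives 1992-01-19.

1992-01-19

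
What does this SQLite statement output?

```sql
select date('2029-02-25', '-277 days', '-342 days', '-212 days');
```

Applying '-277 days' to 2029-02-25: counting 277 days back gives 2028-05-24.
Applying '-342 days' to 2028-05-24: counting 342 days back gives 2027-06-17.
Applying '-212 days' to 2027-06-17: counting 212 days back gives 2026-11-17.

2026-11-17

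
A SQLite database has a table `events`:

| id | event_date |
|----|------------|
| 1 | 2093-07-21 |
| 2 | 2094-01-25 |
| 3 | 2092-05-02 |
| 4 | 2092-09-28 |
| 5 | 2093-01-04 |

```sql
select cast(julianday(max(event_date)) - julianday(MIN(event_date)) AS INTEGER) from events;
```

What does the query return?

633

MIN = 2092-05-02, MAX = 2094-01-25.
29 days remain in May 2092 after the 2nd (31 − 2).
Full months from June 2092 through December 2093 contribute their day counts.
Then 25 days into January 2094.
Total: 29 + 30 + 31 + 31 + 30 + 31 + 30 + 31 + 31 + 28 + 31 + 30 + 31 + 30 + 31 + 31 + 30 + 31 + 30 + 31 + 25 = 633.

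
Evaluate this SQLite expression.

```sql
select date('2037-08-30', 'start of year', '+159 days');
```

`start of year` rewinds 2037-08-30 to 2037-01-01.
Applying '+159 days' to 2037-01-01: counting 159 days forward gives 2037-06-09.

2037-06-09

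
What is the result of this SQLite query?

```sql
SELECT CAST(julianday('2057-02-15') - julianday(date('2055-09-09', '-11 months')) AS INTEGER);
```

860

Adding -11 months to 2055-09-09 gives 2054-10-09.
22 days remain in October 2054 after the 9th (31 − 9).
Full months from November 2054 through January 2057 contribute their day counts.
Then 15 days into February 2057.
Total: 22 + 30 + 31 + 31 + 28 + 31 + 30 + 31 + 30 + 31 + 31 + 30 + 31 + 30 + 31 + 31 + 29 + 31 + 30 + 31 + 30 + 31 + 31 + 30 + 31 + 30 + 31 + 31 + 15 = 860.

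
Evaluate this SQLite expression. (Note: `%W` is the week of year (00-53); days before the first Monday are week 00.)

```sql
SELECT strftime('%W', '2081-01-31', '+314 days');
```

49

First apply '+314 days': 2081-01-31 → 2081-12-11.
2081-12-11 is a Thursday. SQLite's %W counts Mondays since the year started; the result is 49.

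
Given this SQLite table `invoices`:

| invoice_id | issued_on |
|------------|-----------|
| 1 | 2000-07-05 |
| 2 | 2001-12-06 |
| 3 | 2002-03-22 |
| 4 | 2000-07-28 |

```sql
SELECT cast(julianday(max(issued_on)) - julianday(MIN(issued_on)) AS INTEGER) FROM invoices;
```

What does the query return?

MIN = 2000-07-05, MAX = 2002-03-22.
26 days remain in July 2000 after the 5th (31 − 5).
Full months from August 2000 through February 2002 contribute their day counts.
Then 22 days into March 2002.
Total: 26 + 31 + 30 + 31 + 30 + 31 + 31 + 28 + 31 + 30 + 31 + 30 + 31 + 31 + 30 + 31 + 30 + 31 + 31 + 28 + 22 = 625.

625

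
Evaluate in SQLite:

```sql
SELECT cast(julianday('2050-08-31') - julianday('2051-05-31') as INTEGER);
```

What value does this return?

-273

0 days remain in August 2050 after the 31st (31 − 31).
Full months from September 2050 through April 2051 contribute their day counts.
Then 31 days into May 2051.
Total: 0 + 30 + 31 + 30 + 31 + 31 + 28 + 31 + 30 + 31 = 273.
The subtraction is earlier − later, so the result is −273 → -273.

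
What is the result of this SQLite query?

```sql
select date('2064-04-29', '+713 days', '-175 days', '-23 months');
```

Applying '+713 days' to 2064-04-29: counting 713 days forward gives 2066-04-12.
Applying '-175 days' to 2066-04-12: counting 175 days back gives 2065-10-19.
Adding -23 months to 2065-10-19 gives 2063-11-19.

2063-11-19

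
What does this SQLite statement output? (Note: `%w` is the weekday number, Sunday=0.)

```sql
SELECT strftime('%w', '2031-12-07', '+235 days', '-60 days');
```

First apply '+235 days', '-60 days': 2031-12-07 → 2032-05-30.
2032-05-30 is a Sunday; with Sunday=0 that is 0.

0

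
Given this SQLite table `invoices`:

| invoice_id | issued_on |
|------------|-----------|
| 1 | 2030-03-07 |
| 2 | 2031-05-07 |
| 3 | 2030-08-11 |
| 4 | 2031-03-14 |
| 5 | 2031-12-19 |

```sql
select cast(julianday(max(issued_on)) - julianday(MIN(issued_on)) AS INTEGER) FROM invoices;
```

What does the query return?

MIN = 2030-03-07, MAX = 2031-12-19.
24 days remain in March 2030 after the 7th (31 − 7).
Full months from April 2030 through November 2031 contribute their day counts.
Then 19 days into December 2031.
Total: 24 + 30 + 31 + 30 + 31 + 31 + 30 + 31 + 30 + 31 + 31 + 28 + 31 + 30 + 31 + 30 + 31 + 31 + 30 + 31 + 30 + 19 = 652.

652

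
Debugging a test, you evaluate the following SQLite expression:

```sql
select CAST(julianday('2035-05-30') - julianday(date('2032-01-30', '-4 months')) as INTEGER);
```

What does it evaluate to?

Adding -4 months to 2032-01-30 gives 2031-09-30.
0 days remain in September 2031 after the 30th (30 − 30).
Full months from October 2031 through April 2035 contribute their day counts.
Then 30 days into May 2035.
Total: 0 + 31 + 30 + 31 + 31 + 29 + 31 + 30 + 31 + 30 + 31 + 31 + 30 + 31 + 30 + 31 + 31 + 28 + 31 + 30 + 31 + 30 + 31 + 31 + 30 + 31 + 30 + 31 + 31 + 28 + 31 + 30 + 31 + 30 + 31 + 31 + 30 + 31 + 30 + 31 + 31 + 28 + 31 + 30 + 30 = 1338.

1338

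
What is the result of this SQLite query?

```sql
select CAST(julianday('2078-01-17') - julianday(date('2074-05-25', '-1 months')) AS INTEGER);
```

1363

Adding -1 month to 2074-05-25 gives 2074-04-25.
5 days remain in April 2074 after the 25th (30 − 25).
Full months from May 2074 through December 2077 contribute their day counts.
Then 17 days into January 2078.
Total: 5 + 31 + 30 + 31 + 31 + 30 + 31 + 30 + 31 + 31 + 28 + 31 + 30 + 31 + 30 + 31 + 31 + 30 + 31 + 30 + 31 + 31 + 29 + 31 + 30 + 31 + 30 + 31 + 31 + 30 + 31 + 30 + 31 + 31 + 28 + 31 + 30 + 31 + 30 + 31 + 31 + 30 + 31 + 30 + 31 + 17 = 1363.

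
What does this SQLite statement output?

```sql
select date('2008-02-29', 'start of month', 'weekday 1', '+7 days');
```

`start of month` rewinds 2008-02-29 to 2008-02-01.
`weekday 1` advances to the next Monday; 2008-02-01 is a Friday, so it moves forward to 2008-02-04.
Advancing 7 more days within February lands on 2008-02-11.

2008-02-11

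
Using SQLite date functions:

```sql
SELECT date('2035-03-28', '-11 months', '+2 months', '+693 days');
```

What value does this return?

Adding -11 months to 2035-03-28 gives 2034-04-28.
Adding +2 months to 2034-04-28 gives 2034-06-28.
Applying '+693 days' to 2034-06-28: counting 693 days forward gives 2036-05-21.

2036-05-21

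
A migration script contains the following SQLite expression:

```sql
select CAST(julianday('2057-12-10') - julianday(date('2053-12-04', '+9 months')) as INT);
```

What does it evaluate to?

Adding +9 months to 2053-12-04 gives 2054-09-04.
26 days remain in September 2054 after the 4th (30 − 4).
Full months from October 2054 through November 2057 contribute their day counts.
Then 10 days into December 2057.
Total: 26 + 31 + 30 + 31 + 31 + 28 + 31 + 30 + 31 + 30 + 31 + 31 + 30 + 31 + 30 + 31 + 31 + 29 + 31 + 30 + 31 + 30 + 31 + 31 + 30 + 31 + 30 + 31 + 31 + 28 + 31 + 30 + 31 + 30 + 31 + 31 + 30 + 31 + 30 + 10 = 1193.

1193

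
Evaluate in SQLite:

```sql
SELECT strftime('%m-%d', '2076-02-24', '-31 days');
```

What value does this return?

First apply '-31 days': 2076-02-24 → 2076-01-24.
`%m-%d` extracts the month-day: 01-24.

01-24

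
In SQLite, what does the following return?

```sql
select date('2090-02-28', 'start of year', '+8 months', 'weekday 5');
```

2090-09-01

`start of year` rewinds 2090-02-28 to 2090-01-01.
Adding +8 months to 2090-01-01 gives 2090-09-01.
`weekday 5` advances to the next Friday; 2090-09-01 is already a Friday, so it stays at 2090-09-01.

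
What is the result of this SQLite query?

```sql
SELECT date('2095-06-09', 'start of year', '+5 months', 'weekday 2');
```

2095-06-07

`start of year` rewinds 2095-06-09 to 2095-01-01.
Adding +5 months to 2095-01-01 gives 2095-06-01.
`weekday 2` advances to the next Tuesday; 2095-06-01 is a Wednesday, so it moves forward to 2095-06-07.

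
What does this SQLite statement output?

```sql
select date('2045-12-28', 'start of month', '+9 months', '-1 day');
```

2046-08-31

`start of month` rewinds 2045-12-28 to 2045-12-01.
Adding +9 months to 2045-12-01 gives 2046-09-01.
Going back 1 day from 2046-09-01 reaches 2046-08-31 (last day of August, 31 days).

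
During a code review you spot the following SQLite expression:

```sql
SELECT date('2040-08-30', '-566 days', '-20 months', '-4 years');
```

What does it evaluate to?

Applying '-566 days' to 2040-08-30: counting 566 days back gives 2039-02-11.
Adding -20 months to 2039-02-11 gives 2037-06-11.
Adding -4 years to 2037-06-11 gives 2033-06-11.

2033-06-11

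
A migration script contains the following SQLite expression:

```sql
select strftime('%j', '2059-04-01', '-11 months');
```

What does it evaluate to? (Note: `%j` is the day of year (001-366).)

First apply '-11 months': 2059-04-01 → 2058-05-01.
Day-of-year for 2058-05-01: days since 2058-01-01 inclusive = 121, zero-padded to 121.

121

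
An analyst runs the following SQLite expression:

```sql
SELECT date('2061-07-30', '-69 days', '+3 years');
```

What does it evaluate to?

2064-05-22

Applying '-69 days' to 2061-07-30: counting 69 days back gives 2061-05-22.
Adding +3 years to 2061-05-22 gives 2064-05-22.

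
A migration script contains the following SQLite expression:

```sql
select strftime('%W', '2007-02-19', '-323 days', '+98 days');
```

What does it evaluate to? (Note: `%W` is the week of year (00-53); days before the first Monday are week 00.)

First apply '-323 days', '+98 days': 2007-02-19 → 2006-07-09.
2006-07-09 is a Sunday. SQLite's %W counts Mondays since the year started; the result is 27.

27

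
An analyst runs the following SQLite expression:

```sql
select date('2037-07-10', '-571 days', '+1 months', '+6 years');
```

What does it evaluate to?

Applying '-571 days' to 2037-07-10: counting 571 days back gives 2035-12-17.
Adding +1 month to 2035-12-17 gives 2036-01-17.
Adding +6 years to 2036-01-17 gives 2042-01-17.

2042-01-17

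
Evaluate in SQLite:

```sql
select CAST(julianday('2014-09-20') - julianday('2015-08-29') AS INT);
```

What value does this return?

-343

10 days remain in September 2014 after the 20th (30 − 20).
Full months from October 2014 through July 2015 contribute their day counts.
Then 29 days into August 2015.
Total: 10 + 31 + 30 + 31 + 31 + 28 + 31 + 30 + 31 + 30 + 31 + 29 = 343.
The subtraction is earlier − later, so the result is −343 → -343.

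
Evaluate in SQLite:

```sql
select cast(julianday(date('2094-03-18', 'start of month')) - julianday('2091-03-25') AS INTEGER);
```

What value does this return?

1072

`start of month` rewinds 2094-03-18 to 2094-03-01.
6 days remain in March 2091 after the 25th (31 − 25).
Full months from April 2091 through February 2094 contribute their day counts.
Then 1 day into March 2094.
Total: 6 + 30 + 31 + 30 + 31 + 31 + 30 + 31 + 30 + 31 + 31 + 29 + 31 + 30 + 31 + 30 + 31 + 31 + 30 + 31 + 30 + 31 + 31 + 28 + 31 + 30 + 31 + 30 + 31 + 31 + 30 + 31 + 30 + 31 + 31 + 28 + 1 = 1072.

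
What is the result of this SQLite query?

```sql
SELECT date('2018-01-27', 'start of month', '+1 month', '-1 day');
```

2018-01-31

`start of month` rewinds 2018-01-27 to 2018-01-01.
Adding +1 month to 2018-01-01 gives 2018-02-01.
Going back 1 day from 2018-02-01 reaches 2018-01-31 (last day of January, 31 days).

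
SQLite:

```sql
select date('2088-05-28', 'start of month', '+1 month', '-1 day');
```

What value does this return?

2088-05-31

`start of month` rewinds 2088-05-28 to 2088-05-01.
Adding +1 month to 2088-05-01 gives 2088-06-01.
Going back 1 day from 2088-06-01 reaches 2088-05-31 (last day of May, 31 days).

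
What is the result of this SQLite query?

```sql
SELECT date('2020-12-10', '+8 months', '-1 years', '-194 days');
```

Adding +8 months to 2020-12-10 gives 2021-08-10.
Adding -1 year to 2021-08-10 gives 2020-08-10.
Applying '-194 days' to 2020-08-10: counting 194 days back gives 2020-01-29.

2020-01-29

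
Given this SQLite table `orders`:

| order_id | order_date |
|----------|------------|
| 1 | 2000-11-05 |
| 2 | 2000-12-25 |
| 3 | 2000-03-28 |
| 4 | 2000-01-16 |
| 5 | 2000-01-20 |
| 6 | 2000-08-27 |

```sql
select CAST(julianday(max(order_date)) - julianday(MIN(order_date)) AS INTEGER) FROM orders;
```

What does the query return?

MIN = 2000-01-16, MAX = 2000-12-25.
15 days remain in January 2000 after the 16th (31 − 16).
Full months from February 2000 through November 2000 contribute their day counts.
Then 25 days into December 2000.
Total: 15 + 29 + 31 + 30 + 31 + 30 + 31 + 31 + 30 + 31 + 30 + 25 = 344.

344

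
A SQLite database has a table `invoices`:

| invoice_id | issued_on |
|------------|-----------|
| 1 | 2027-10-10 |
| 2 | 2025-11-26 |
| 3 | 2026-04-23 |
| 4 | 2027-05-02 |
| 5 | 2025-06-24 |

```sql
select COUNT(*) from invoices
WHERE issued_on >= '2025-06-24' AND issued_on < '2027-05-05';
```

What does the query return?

Rows in [2025-06-24, 2027-05-05): 2025-11-26, 2026-04-23, 2027-05-02, 2025-06-24 → 4 rows.

4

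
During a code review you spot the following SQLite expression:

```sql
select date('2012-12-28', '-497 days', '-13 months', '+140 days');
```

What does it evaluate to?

2010-12-06

Applying '-497 days' to 2012-12-28: counting 497 days back gives 2011-08-19.
Adding -13 months to 2011-08-19 gives 2010-07-19.
Applying '+140 days' to 2010-07-19: counting 140 days forward gives 2010-12-06.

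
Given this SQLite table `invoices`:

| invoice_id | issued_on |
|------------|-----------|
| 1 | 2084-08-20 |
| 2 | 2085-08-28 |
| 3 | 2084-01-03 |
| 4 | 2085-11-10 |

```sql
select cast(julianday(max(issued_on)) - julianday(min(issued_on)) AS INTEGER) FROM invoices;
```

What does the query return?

677

MIN = 2084-01-03, MAX = 2085-11-10.
28 days remain in January 2084 after the 3rd (31 − 3).
Full months from February 2084 through October 2085 contribute their day counts.
Then 10 days into November 2085.
Total: 28 + 29 + 31 + 30 + 31 + 30 + 31 + 31 + 30 + 31 + 30 + 31 + 31 + 28 + 31 + 30 + 31 + 30 + 31 + 31 + 30 + 31 + 10 = 677.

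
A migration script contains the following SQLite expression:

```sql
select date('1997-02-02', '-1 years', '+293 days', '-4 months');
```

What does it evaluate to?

1996-07-21

Adding -1 year to 1997-02-02 gives 1996-02-02.
Applying '+293 days' to 1996-02-02: counting 293 days forward gives 1996-11-21.
Adding -4 months to 1996-11-21 gives 1996-07-21.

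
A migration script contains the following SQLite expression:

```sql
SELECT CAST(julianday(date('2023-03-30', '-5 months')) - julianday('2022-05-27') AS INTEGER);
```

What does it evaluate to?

156

Adding -5 months to 2023-03-30 gives 2022-10-30.
4 days remain in May 2022 after the 27th (31 − 27).
June 2022: 30 days.
July 2022: 31 days.
August 2022: 31 days.
September 2022: 30 days.
Then 30 days into October 2022.
Total: 4 + 30 + 31 + 31 + 30 + 30 = 156.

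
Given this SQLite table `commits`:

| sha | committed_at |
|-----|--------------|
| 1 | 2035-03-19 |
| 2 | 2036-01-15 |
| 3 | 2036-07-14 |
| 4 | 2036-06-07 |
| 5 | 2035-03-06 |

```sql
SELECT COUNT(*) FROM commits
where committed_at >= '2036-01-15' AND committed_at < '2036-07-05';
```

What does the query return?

Rows in [2036-01-15, 2036-07-05): 2036-01-15, 2036-06-07 → 2 rows.

2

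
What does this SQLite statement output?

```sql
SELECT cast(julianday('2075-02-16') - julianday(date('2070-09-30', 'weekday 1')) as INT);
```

1594

`weekday 1` advances to the next Monday; 2070-09-30 is a Tuesday, so it moves forward to 2070-10-06.
25 days remain in October 2070 after the 6th (31 − 6).
Full months from November 2070 through January 2075 contribute their day counts.
Then 16 days into February 2075.
Total: 25 + 30 + 31 + 31 + 28 + 31 + 30 + 31 + 30 + 31 + 31 + 30 + 31 + 30 + 31 + 31 + 29 + 31 + 30 + 31 + 30 + 31 + 31 + 30 + 31 + 30 + 31 + 31 + 28 + 31 + 30 + 31 + 30 + 31 + 31 + 30 + 31 + 30 + 31 + 31 + 28 + 31 + 30 + 31 + 30 + 31 + 31 + 30 + 31 + 30 + 31 + 31 + 16 = 1594.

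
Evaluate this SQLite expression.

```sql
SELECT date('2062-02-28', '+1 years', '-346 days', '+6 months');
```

Adding +1 year to 2062-02-28 gives 2063-02-28.
Applying '-346 days' to 2063-02-28: counting 346 days back gives 2062-03-19.
Adding +6 months to 2062-03-19 gives 2062-09-19.

2062-09-19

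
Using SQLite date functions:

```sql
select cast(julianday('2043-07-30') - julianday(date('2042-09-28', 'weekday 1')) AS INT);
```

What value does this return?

304

`weekday 1` advances to the next Monday; 2042-09-28 is a Sunday, so it moves forward to 2042-09-29.
1 day remains in September 2042 after the 29th (30 − 29).
Full months from October 2042 through June 2043 contribute their day counts.
Then 30 days into July 2043.
Total: 1 + 31 + 30 + 31 + 31 + 28 + 31 + 30 + 31 + 30 + 30 = 304.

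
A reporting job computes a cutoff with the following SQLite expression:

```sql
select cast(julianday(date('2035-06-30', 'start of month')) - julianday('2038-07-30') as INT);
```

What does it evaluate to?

-1155

`start of month` rewinds 2035-06-30 to 2035-06-01.
29 days remain in June 2035 after the 1st (30 − 1).
Full months from July 2035 through June 2038 contribute their day counts.
Then 30 days into July 2038.
Total: 29 + 31 + 31 + 30 + 31 + 30 + 31 + 31 + 29 + 31 + 30 + 31 + 30 + 31 + 31 + 30 + 31 + 30 + 31 + 31 + 28 + 31 + 30 + 31 + 30 + 31 + 31 + 30 + 31 + 30 + 31 + 31 + 28 + 31 + 30 + 31 + 30 + 30 = 1155.
The subtraction is earlier − later, so the result is −1155 → -1155.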